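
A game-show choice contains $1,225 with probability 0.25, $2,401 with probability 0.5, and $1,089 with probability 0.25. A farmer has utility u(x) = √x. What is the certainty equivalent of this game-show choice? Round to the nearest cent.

E[u] = 0.25·√1225 + 0.5·√2401 + 0.25·√1089 = 0.25·35 + 0.5·49 + 0.25·33 = 41.5
CE = (41.5)² = 1722.25

$1,722.25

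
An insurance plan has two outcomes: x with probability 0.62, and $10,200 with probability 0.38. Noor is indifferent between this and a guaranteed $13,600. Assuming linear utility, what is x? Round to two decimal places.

0.62·x + 0.38·10200 = 13600
0.62·x = 13600 − 3876 = 9724
x = 9724 / 0.62 = 15683.8710

x = $15,683.87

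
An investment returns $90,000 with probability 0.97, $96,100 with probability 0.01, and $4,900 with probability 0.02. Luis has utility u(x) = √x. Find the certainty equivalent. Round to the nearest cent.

$87,320.25

E[u] = 0.97·√90000 + 0.01·√96100 + 0.02·√4900 = 0.97·300 + 0.01·310 + 0.02·70 = 295.5
CE = (295.5)² = 87320.25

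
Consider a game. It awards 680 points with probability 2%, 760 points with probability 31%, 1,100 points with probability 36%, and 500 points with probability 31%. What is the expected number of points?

800.2 points

EV = 0.02 × 680 + 0.31 × 760 + 0.36 × 1100 + 0.31 × 500 = 13.6 + 235.6 + 396 + 155 = 800.2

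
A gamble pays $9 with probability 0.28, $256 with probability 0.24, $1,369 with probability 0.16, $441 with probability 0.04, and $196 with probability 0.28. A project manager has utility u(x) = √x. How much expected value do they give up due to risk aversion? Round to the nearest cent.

E[u] = 0.28·√9 + 0.24·√256 + 0.16·√1369 + 0.04·√441 + 0.28·√196 = 0.28·3 + 0.24·16 + 0.16·37 + 0.04·21 + 0.28·14 = 15.36
CE = (15.36)² = 235.9296
Risk premium = EV − CE = 355.52 − 235.9296 = 119.5904

$119.59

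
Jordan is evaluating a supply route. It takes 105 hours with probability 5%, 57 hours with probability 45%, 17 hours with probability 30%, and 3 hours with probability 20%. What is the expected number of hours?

EV = 0.05 × 105 + 0.45 × 57 + 0.3 × 17 + 0.2 × 3 = 5.25 + 25.65 + 5.1 + 0.6 = 36.6

36.6 hours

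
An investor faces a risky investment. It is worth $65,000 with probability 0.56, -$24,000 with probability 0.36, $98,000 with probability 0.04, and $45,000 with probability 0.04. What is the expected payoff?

EV = 0.56 × 65000 + 0.36 × (-24000) + 0.04 × 98000 + 0.04 × 45000 = 36400 − 8640 + 3920 + 1800 = 33480

$33,480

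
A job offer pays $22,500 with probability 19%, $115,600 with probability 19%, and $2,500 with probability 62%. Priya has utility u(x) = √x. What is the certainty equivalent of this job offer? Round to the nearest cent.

E[u] = 0.19·√22500 + 0.19·√115600 + 0.62·√2500 = 0.19·150 + 0.19·340 + 0.62·50 = 124.1
CE = (124.1)² = 15400.81

$15,400.81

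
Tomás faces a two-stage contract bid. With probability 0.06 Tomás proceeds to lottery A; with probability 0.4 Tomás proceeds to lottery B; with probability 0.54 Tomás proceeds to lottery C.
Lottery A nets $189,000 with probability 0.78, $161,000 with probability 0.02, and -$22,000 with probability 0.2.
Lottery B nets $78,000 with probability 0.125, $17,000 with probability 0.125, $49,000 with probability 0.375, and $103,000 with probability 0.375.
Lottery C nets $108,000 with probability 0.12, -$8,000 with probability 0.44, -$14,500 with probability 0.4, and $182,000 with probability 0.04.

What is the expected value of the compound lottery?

$42,221.20

EV(A) = 0.78 × 189000 + 0.02 × 161000 + 0.2 × (-22000) = 147420 + 3220 − 4400 = 146240
EV(B) = 0.125 × 78000 + 0.125 × 17000 + 0.375 × 49000 + 0.375 × 103000 = 9750 + 2125 + 18375 + 38625 = 68875
EV(C) = 0.12 × 108000 + 0.44 × (-8000) + 0.4 × (-14500) + 0.04 × 182000 = 12960 − 3520 − 5800 + 7280 = 10920
Overall = 0.06 × 146240 + 0.4 × 68875 + 0.54 × 10920 = 8774.4 + 27550 + 5896.8 = 42221.2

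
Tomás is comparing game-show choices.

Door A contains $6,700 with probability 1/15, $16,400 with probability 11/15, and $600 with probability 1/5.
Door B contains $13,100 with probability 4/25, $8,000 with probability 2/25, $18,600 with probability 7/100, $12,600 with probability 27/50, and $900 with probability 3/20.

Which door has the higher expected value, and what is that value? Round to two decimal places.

Door A ($12,593.33)

Door A = 1/15 × 6700 + 11/15 × 16400 + 1/5 × 600 = 446.6667 + 12026.6667 + 120 = 12593.3333
Door B = 4/25 × 13100 + 2/25 × 8000 + 7/100 × 18600 + 27/50 × 12600 + 3/20 × 900 = 2096 + 640 + 1302 + 6804 + 135 = 10977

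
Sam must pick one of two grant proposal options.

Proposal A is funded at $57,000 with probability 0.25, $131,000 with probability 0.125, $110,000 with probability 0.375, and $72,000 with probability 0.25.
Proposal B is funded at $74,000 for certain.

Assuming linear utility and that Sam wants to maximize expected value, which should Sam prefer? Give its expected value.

Proposal A = 0.25 × 57000 + 0.125 × 131000 + 0.375 × 110000 + 0.25 × 72000 = 14250 + 16375 + 41250 + 18000 = 89875
Proposal B: 74000 (certain)

Proposal A ($89,875)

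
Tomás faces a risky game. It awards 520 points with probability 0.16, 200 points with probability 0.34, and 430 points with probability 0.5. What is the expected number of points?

EV = 0.16 × 520 + 0.34 × 200 + 0.5 × 430 = 83.2 + 68 + 215 = 366.2

366.2 points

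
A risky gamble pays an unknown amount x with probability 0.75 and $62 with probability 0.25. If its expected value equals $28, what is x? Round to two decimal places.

x = $16.67

0.75·x + 0.25·62 = 28
0.75·x = 28 − 15.5 = 12.5
x = 12.5 / 0.75 = 16.6667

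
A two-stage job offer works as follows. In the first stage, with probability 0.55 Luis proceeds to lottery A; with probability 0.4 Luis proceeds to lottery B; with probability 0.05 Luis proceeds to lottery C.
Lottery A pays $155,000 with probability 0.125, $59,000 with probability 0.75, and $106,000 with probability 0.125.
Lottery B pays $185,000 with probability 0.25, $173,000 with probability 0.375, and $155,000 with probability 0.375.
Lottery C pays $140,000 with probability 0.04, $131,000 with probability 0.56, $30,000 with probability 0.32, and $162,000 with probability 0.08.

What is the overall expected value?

EV(A) = 0.125 × 155000 + 0.75 × 59000 + 0.125 × 106000 = 19375 + 44250 + 13250 = 76875
EV(B) = 0.25 × 185000 + 0.375 × 173000 + 0.375 × 155000 = 46250 + 64875 + 58125 = 169250
EV(C) = 0.04 × 140000 + 0.56 × 131000 + 0.32 × 30000 + 0.08 × 162000 = 5600 + 73360 + 9600 + 12960 = 101520
Overall = 0.55 × 76875 + 0.4 × 169250 + 0.05 × 101520 = 42281.25 + 67700 + 5076 = 115057.25

$115,057.25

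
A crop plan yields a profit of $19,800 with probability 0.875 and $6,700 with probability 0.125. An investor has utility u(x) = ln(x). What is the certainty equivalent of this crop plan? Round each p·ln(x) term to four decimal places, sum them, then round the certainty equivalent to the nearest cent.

$17,292.01

E[u] = 0.875·ln(19800) + 0.125·ln(6700) = 8.6568 + 1.1012 = 9.7580
CE = e^9.7580 ≈ 17292.01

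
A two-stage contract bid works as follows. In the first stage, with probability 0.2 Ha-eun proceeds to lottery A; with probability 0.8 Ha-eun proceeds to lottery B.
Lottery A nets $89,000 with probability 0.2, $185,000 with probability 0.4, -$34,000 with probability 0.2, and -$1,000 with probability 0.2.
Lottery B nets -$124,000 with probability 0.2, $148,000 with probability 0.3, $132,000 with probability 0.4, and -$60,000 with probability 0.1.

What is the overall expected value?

$70,080

EV(A) = 0.2 × 89000 + 0.4 × 185000 + 0.2 × (-34000) + 0.2 × (-1000) = 17800 + 74000 − 6800 − 200 = 84800
EV(B) = 0.2 × (-124000) + 0.3 × 148000 + 0.4 × 132000 + 0.1 × (-60000) = -24800 + 44400 + 52800 − 6000 = 66400
Overall = 0.2 × 84800 + 0.8 × 66400 = 16960 + 53120 = 70080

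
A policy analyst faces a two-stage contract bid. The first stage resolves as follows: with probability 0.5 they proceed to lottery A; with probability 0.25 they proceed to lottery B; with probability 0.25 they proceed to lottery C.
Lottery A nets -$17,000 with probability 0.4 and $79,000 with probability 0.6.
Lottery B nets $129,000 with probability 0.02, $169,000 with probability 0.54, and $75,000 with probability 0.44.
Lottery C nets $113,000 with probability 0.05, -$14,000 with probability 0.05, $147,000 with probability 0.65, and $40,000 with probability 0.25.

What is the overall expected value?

$79,635

EV(A) = 0.4 × (-17000) + 0.6 × 79000 = -6800 + 47400 = 40600
EV(B) = 0.02 × 129000 + 0.54 × 169000 + 0.44 × 75000 = 2580 + 91260 + 33000 = 126840
EV(C) = 0.05 × 113000 + 0.05 × (-14000) + 0.65 × 147000 + 0.25 × 40000 = 5650 − 700 + 95550 + 10000 = 110500
Overall = 0.5 × 40600 + 0.25 × 126840 + 0.25 × 110500 = 20300 + 31710 + 27625 = 79635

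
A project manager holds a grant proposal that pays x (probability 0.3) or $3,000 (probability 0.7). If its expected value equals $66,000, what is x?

x = $213,000

0.3·x + 0.7·3000 = 66000
0.3·x = 66000 − 2100 = 63900
x = 63900 / 0.3 = 213000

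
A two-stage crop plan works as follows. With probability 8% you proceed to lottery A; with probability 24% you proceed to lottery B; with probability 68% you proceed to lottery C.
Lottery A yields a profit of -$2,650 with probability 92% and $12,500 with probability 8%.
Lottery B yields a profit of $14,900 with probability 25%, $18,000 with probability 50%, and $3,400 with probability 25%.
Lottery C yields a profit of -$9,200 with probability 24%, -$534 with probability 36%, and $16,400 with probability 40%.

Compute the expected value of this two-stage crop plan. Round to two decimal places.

$5,971.60

EV(A) = 0.92 × (-2650) + 0.08 × 12500 = -2438 + 1000 = -1438
EV(B) = 0.25 × 14900 + 0.5 × 18000 + 0.25 × 3400 = 3725 + 9000 + 850 = 13575
EV(C) = 0.24 × (-9200) + 0.36 × (-534) + 0.4 × 16400 = -2208 − 192.24 + 6560 = 4159.76
Overall = 0.08 × (-1438) + 0.24 × 13575 + 0.68 × 4159.76 = -115.04 + 3258 + 2828.6368 = 5971.5968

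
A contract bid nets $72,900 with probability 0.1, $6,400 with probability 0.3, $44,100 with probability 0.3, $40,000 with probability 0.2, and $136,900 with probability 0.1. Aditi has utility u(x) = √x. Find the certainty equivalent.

$36,481

E[u] = 0.1·√72900 + 0.3·√6400 + 0.3·√44100 + 0.2·√40000 + 0.1·√136900 = 0.1·270 + 0.3·80 + 0.3·210 + 0.2·200 + 0.1·370 = 191
CE = (191)² = 36481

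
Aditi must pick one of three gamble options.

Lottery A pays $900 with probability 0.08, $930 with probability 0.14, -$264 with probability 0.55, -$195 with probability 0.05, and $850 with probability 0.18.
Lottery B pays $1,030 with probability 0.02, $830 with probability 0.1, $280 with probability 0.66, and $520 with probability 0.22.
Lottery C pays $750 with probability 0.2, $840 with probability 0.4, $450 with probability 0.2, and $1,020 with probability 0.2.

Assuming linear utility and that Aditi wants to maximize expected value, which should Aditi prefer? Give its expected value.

Lottery C ($780)

Lottery A = 0.08 × 900 + 0.14 × 930 + 0.55 × (-264) + 0.05 × (-195) + 0.18 × 850 = 72 + 130.2 − 145.2 − 9.75 + 153 = 200.25
Lottery B = 0.02 × 1030 + 0.1 × 830 + 0.66 × 280 + 0.22 × 520 = 20.6 + 83 + 184.8 + 114.4 = 402.8
Lottery C = 0.2 × 750 + 0.4 × 840 + 0.2 × 450 + 0.2 × 1020 = 150 + 336 + 90 + 204 = 780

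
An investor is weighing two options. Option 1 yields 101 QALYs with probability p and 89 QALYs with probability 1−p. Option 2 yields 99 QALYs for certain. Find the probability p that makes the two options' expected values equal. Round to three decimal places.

p·101 + (1−p)·89 = 99
12p + 89 = 99
p = (99 − 89) / 12

p = 0.833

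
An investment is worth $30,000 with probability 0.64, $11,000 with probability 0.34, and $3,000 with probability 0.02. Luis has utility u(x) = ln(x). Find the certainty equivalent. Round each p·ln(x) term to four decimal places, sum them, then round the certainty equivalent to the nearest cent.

$20,367.59

E[u] = 0.64·ln(30000) + 0.34·ln(11000) + 0.02·ln(3000) = 6.5977 + 3.1639 + 0.1601 = 9.9217
CE = e^9.9217 ≈ 20367.59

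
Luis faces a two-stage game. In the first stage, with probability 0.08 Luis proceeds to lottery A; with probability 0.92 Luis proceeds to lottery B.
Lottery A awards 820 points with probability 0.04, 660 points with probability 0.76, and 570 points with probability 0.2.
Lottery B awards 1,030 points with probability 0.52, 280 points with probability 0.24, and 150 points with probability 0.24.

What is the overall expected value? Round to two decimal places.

EV(A) = 0.04 × 820 + 0.76 × 660 + 0.2 × 570 = 32.8 + 501.6 + 114 = 648.4
EV(B) = 0.52 × 1030 + 0.24 × 280 + 0.24 × 150 = 535.6 + 67.2 + 36 = 638.8
Overall = 0.08 × 648.4 + 0.92 × 638.8 = 51.872 + 587.696 = 639.568

639.57 points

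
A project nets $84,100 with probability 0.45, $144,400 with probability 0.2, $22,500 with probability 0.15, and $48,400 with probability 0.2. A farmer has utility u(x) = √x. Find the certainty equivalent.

E[u] = 0.45·√84100 + 0.2·√144400 + 0.15·√22500 + 0.2·√48400 = 0.45·290 + 0.2·380 + 0.15·150 + 0.2·220 = 273
CE = (273)² = 74529

$74,529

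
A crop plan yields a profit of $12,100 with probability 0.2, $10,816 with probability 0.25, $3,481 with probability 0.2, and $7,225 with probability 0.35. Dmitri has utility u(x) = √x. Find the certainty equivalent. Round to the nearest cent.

E[u] = 0.2·√12100 + 0.25·√10816 + 0.2·√3481 + 0.35·√7225 = 0.2·110 + 0.25·104 + 0.2·59 + 0.35·85 = 89.55
CE = (89.55)² = 8019.2025

$8,019.20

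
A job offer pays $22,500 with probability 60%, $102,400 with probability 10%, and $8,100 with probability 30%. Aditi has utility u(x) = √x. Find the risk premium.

$3,969

E[u] = 0.6·√22500 + 0.1·√102400 + 0.3·√8100 = 0.6·150 + 0.1·320 + 0.3·90 = 149
CE = (149)² = 22201
Risk premium = EV − CE = 26170 − 22201 = 3969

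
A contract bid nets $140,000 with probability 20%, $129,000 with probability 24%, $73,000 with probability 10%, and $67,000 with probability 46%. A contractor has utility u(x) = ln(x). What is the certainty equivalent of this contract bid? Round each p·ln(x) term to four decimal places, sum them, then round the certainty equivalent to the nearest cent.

$91,637.88

E[u] = 0.2·ln(140000) + 0.24·ln(129000) + 0.1·ln(73000) + 0.46·ln(67000) = 2.3699 + 2.8242 + 1.1198 + 5.1117 = 11.4256
CE = e^11.4256 ≈ 91637.88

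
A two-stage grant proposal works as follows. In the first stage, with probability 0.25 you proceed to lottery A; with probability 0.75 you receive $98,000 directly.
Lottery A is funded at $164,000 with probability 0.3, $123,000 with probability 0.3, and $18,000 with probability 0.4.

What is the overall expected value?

$96,825

EV(A) = 0.3 × 164000 + 0.3 × 123000 + 0.4 × 18000 = 49200 + 36900 + 7200 = 93300
Branch B: 98000 (certain)
Overall = 0.25 × 93300 + 0.75 × 98000 = 23325 + 73500 = 96825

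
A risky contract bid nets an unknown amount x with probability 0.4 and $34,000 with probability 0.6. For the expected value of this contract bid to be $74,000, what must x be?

0.4·x + 0.6·34000 = 74000
0.4·x = 74000 − 20400 = 53600
x = 53600 / 0.4 = 134000

x = $134,000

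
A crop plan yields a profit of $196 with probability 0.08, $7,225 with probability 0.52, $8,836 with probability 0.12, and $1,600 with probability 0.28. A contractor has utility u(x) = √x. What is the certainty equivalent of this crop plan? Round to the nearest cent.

E[u] = 0.08·√196 + 0.52·√7225 + 0.12·√8836 + 0.28·√1600 = 0.08·14 + 0.52·85 + 0.12·94 + 0.28·40 = 67.8
CE = (67.8)² = 4596.84

$4,596.84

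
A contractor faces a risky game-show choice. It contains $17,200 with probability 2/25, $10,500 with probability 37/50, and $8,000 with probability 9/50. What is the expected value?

$10,586

EV = 2/25 × 17200 + 37/50 × 10500 + 9/50 × 8000 = 1376 + 7770 + 1440 = 10586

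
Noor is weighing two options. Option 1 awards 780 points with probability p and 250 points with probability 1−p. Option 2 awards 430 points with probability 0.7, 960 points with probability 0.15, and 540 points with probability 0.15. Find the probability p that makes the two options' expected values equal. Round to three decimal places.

EV(Option 2) = 0.7 × 430 + 0.15 × 960 + 0.15 × 540 = 301 + 144 + 81 = 526
p·780 + (1−p)·250 = 526
530p + 250 = 526
p = (526 − 250) / 530

p = 0.521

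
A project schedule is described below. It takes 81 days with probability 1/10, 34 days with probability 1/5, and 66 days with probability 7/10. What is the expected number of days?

61.1 days

EV = 1/10 × 81 + 1/5 × 34 + 7/10 × 66 = 8.1 + 6.8 + 46.2 = 61.1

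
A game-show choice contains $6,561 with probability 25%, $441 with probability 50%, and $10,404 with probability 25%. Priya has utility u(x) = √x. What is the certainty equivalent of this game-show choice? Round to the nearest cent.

E[u] = 0.25·√6561 + 0.5·√441 + 0.25·√10404 = 0.25·81 + 0.5·21 + 0.25·102 = 56.25
CE = (56.25)² = 3164.0625

$3,164.06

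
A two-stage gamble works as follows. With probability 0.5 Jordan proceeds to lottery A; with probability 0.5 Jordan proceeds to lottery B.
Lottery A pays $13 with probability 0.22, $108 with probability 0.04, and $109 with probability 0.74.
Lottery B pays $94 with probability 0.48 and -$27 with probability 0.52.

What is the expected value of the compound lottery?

EV(A) = 0.22 × 13 + 0.04 × 108 + 0.74 × 109 = 2.86 + 4.32 + 80.66 = 87.84
EV(B) = 0.48 × 94 + 0.52 × (-27) = 45.12 − 14.04 = 31.08
Overall = 0.5 × 87.84 + 0.5 × 31.08 = 43.92 + 15.54 = 59.46

$59.46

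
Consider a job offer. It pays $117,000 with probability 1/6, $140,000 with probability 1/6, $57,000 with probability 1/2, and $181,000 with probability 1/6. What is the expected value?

$101,500

EV = 1/6 × 117000 + 1/6 × 140000 + 1/2 × 57000 + 1/6 × 181000 = 19500 + 23333.3333 + 28500 + 30166.6667 = 101500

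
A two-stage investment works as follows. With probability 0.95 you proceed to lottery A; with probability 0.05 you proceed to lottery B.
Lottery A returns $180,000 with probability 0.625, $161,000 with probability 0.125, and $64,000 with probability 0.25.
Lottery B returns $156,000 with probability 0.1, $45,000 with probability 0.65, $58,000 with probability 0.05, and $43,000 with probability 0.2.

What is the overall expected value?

EV(A) = 0.625 × 180000 + 0.125 × 161000 + 0.25 × 64000 = 112500 + 20125 + 16000 = 148625
EV(B) = 0.1 × 156000 + 0.65 × 45000 + 0.05 × 58000 + 0.2 × 43000 = 15600 + 29250 + 2900 + 8600 = 56350
Overall = 0.95 × 148625 + 0.05 × 56350 = 141193.75 + 2817.5 = 144011.25

$144,011.25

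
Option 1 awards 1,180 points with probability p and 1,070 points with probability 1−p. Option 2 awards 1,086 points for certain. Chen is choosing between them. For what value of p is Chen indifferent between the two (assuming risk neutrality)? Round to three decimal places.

p = 0.145

p·1180 + (1−p)·1070 = 1086
110p + 1070 = 1086
p = (1086 − 1070) / 110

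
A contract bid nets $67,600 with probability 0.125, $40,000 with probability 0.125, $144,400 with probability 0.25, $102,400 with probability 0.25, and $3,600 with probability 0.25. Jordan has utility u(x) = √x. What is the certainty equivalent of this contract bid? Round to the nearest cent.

$61,256.25

E[u] = 0.125·√67600 + 0.125·√40000 + 0.25·√144400 + 0.25·√102400 + 0.25·√3600 = 0.125·260 + 0.125·200 + 0.25·380 + 0.25·320 + 0.25·60 = 247.5
CE = (247.5)² = 61256.25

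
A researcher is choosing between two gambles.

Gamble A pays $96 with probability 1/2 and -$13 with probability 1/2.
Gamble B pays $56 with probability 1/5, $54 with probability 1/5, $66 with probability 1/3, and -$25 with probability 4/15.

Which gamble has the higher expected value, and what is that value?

Gamble A = 1/2 × 96 + 1/2 × (-13) = 48 − 6.5 = 41.5
Gamble B = 1/5 × 56 + 1/5 × 54 + 1/3 × 66 + 4/15 × (-25) = 11.2 + 10.8 + 22 − 6.6667 = 37.3333

Gamble A ($41.50)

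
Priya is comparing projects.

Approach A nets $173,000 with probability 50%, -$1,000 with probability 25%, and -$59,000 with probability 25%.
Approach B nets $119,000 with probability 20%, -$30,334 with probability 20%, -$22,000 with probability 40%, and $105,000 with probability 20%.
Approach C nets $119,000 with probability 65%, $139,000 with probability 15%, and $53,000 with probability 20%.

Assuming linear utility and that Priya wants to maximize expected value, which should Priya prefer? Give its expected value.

Approach C ($108,800)

Approach A = 0.5 × 173000 + 0.25 × (-1000) + 0.25 × (-59000) = 86500 − 250 − 14750 = 71500
Approach B = 0.2 × 119000 + 0.2 × (-30334) + 0.4 × (-22000) + 0.2 × 105000 = 23800 − 6066.8 − 8800 + 21000 = 29933.2
Approach C = 0.65 × 119000 + 0.15 × 139000 + 0.2 × 53000 = 77350 + 20850 + 10600 = 108800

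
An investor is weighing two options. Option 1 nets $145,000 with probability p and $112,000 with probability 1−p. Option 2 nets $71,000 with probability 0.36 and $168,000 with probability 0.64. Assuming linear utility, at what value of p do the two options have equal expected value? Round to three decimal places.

EV(Option 2) = 0.36 × 71000 + 0.64 × 168000 = 25560 + 107520 = 133080
p·145000 + (1−p)·112000 = 133080
33000p + 112000 = 133080
p = (133080 − 112000) / 33000

p = 0.639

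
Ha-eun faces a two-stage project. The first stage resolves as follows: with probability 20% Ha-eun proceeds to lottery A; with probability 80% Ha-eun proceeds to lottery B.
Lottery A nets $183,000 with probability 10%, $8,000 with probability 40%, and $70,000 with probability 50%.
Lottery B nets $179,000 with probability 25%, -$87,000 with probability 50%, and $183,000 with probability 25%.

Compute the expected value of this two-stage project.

EV(A) = 0.1 × 183000 + 0.4 × 8000 + 0.5 × 70000 = 18300 + 3200 + 35000 = 56500
EV(B) = 0.25 × 179000 + 0.5 × (-87000) + 0.25 × 183000 = 44750 − 43500 + 45750 = 47000
Overall = 0.2 × 56500 + 0.8 × 47000 = 11300 + 37600 = 48900

$48,900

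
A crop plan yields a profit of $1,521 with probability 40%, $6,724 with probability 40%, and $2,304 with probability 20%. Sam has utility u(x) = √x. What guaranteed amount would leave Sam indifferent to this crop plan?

E[u] = 0.4·√1521 + 0.4·√6724 + 0.2·√2304 = 0.4·39 + 0.4·82 + 0.2·48 = 58
CE = (58)² = 3364

$3,364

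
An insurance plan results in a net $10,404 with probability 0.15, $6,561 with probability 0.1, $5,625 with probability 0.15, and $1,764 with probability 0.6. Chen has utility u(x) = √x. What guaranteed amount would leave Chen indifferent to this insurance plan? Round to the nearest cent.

$3,582.02

E[u] = 0.15·√10404 + 0.1·√6561 + 0.15·√5625 + 0.6·√1764 = 0.15·102 + 0.1·81 + 0.15·75 + 0.6·42 = 59.85
CE = (59.85)² = 3582.0225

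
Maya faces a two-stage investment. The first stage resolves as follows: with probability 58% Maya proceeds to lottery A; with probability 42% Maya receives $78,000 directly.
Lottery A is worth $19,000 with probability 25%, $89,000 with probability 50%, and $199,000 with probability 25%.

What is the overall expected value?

EV(A) = 0.25 × 19000 + 0.5 × 89000 + 0.25 × 199000 = 4750 + 44500 + 49750 = 99000
Branch B: 78000 (certain)
Overall = 0.58 × 99000 + 0.42 × 78000 = 57420 + 32760 = 90180

$90,180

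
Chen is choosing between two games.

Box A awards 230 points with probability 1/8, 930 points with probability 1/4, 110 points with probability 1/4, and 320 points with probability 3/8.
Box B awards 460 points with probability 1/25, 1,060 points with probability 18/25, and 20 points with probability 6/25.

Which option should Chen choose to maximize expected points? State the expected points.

Box A = 1/8 × 230 + 1/4 × 930 + 1/4 × 110 + 3/8 × 320 = 28.75 + 232.5 + 27.5 + 120 = 408.75
Box B = 1/25 × 460 + 18/25 × 1060 + 6/25 × 20 = 18.4 + 763.2 + 4.8 = 786.4

Box B (786.4 points)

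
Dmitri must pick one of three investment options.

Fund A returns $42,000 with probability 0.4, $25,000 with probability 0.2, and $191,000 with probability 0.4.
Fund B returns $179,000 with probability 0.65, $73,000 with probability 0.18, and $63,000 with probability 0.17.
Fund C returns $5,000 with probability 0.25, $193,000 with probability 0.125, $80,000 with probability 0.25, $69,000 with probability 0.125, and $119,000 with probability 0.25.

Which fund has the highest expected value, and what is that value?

Fund A = 0.4 × 42000 + 0.2 × 25000 + 0.4 × 191000 = 16800 + 5000 + 76400 = 98200
Fund B = 0.65 × 179000 + 0.18 × 73000 + 0.17 × 63000 = 116350 + 13140 + 10710 = 140200
Fund C = 0.25 × 5000 + 0.125 × 193000 + 0.25 × 80000 + 0.125 × 69000 + 0.25 × 119000 = 1250 + 24125 + 20000 + 8625 + 29750 = 83750

Fund B ($140,200)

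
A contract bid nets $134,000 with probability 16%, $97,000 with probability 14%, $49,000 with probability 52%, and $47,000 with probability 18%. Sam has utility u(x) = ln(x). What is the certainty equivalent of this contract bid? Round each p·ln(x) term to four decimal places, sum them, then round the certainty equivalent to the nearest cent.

E[u] = 0.16·ln(134000) + 0.14·ln(97000) + 0.52·ln(49000) + 0.18·ln(47000) = 1.8889 + 1.6075 + 5.6158 + 1.9364 = 11.0486
CE = e^11.0486 ≈ 62855.89

$62,855.89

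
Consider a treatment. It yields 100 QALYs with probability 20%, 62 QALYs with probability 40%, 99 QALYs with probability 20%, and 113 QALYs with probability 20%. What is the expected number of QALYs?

87.2 QALYs

EV = 0.2 × 100 + 0.4 × 62 + 0.2 × 99 + 0.2 × 113 = 20 + 24.8 + 19.8 + 22.6 = 87.2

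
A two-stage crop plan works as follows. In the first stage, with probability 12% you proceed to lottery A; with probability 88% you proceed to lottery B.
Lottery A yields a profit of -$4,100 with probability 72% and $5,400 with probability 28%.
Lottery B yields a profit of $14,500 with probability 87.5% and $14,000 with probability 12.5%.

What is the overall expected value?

$12,532.20

EV(A) = 0.72 × (-4100) + 0.28 × 5400 = -2952 + 1512 = -1440
EV(B) = 0.875 × 14500 + 0.125 × 14000 = 12687.5 + 1750 = 14437.5
Overall = 0.12 × (-1440) + 0.88 × 14437.5 = -172.8 + 12705 = 12532.2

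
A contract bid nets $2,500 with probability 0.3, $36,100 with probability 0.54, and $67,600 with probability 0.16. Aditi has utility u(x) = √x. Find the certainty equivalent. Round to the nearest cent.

$25,344.64

E[u] = 0.3·√2500 + 0.54·√36100 + 0.16·√67600 = 0.3·50 + 0.54·190 + 0.16·260 = 159.2
CE = (159.2)² = 25344.64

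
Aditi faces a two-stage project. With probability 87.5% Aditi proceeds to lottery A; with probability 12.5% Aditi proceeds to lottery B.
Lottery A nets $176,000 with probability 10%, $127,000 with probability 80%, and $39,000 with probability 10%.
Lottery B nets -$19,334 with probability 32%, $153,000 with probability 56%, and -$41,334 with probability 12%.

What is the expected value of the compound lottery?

$117,029.13

EV(A) = 0.1 × 176000 + 0.8 × 127000 + 0.1 × 39000 = 17600 + 101600 + 3900 = 123100
EV(B) = 0.32 × (-19334) + 0.56 × 153000 + 0.12 × (-41334) = -6186.88 + 85680 − 4960.08 = 74533.04
Overall = 0.875 × 123100 + 0.125 × 74533.04 = 107712.5 + 9316.63 = 117029.13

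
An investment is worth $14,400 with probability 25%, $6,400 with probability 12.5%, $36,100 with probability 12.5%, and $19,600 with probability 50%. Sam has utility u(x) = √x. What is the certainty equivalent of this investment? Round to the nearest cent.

E[u] = 0.25·√14400 + 0.125·√6400 + 0.125·√36100 + 0.5·√19600 = 0.25·120 + 0.125·80 + 0.125·190 + 0.5·140 = 133.75
CE = (133.75)² = 17889.0625

$17,889.06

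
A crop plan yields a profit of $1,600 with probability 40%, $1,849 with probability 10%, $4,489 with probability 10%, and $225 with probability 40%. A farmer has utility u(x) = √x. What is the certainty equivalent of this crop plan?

$1,089

E[u] = 0.4·√1600 + 0.1·√1849 + 0.1·√4489 + 0.4·√225 = 0.4·40 + 0.1·43 + 0.1·67 + 0.4·15 = 33
CE = (33)² = 1089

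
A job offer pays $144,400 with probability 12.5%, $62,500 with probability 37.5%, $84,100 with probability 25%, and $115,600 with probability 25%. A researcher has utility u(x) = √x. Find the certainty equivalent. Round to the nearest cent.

E[u] = 0.125·√144400 + 0.375·√62500 + 0.25·√84100 + 0.25·√115600 = 0.125·380 + 0.375·250 + 0.25·290 + 0.25·340 = 298.75
CE = (298.75)² = 89251.5625

$89,251.56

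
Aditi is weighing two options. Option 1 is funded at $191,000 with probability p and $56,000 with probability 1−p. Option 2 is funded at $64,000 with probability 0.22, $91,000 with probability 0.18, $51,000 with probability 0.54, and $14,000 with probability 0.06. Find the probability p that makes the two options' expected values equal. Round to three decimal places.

p = 0.021

EV(Option 2) = 0.22 × 64000 + 0.18 × 91000 + 0.54 × 51000 + 0.06 × 14000 = 14080 + 16380 + 27540 + 840 = 58840
p·191000 + (1−p)·56000 = 58840
135000p + 56000 = 58840
p = (58840 − 56000) / 135000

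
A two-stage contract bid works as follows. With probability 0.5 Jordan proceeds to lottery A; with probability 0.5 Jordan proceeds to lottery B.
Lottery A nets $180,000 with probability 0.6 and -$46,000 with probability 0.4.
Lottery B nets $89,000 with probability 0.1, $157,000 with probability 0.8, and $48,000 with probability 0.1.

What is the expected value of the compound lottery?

EV(A) = 0.6 × 180000 + 0.4 × (-46000) = 108000 − 18400 = 89600
EV(B) = 0.1 × 89000 + 0.8 × 157000 + 0.1 × 48000 = 8900 + 125600 + 4800 = 139300
Overall = 0.5 × 89600 + 0.5 × 139300 = 44800 + 69650 = 114450

$114,450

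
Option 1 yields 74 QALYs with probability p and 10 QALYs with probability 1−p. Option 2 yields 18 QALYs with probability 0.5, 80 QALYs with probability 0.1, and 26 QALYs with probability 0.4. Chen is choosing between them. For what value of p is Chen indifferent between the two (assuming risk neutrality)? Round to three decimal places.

p = 0.272

EV(Option 2) = 0.5 × 18 + 0.1 × 80 + 0.4 × 26 = 9 + 8 + 10.4 = 27.4
p·74 + (1−p)·10 = 27.4
64p + 10 = 27.4
p = (27.4 − 10) / 64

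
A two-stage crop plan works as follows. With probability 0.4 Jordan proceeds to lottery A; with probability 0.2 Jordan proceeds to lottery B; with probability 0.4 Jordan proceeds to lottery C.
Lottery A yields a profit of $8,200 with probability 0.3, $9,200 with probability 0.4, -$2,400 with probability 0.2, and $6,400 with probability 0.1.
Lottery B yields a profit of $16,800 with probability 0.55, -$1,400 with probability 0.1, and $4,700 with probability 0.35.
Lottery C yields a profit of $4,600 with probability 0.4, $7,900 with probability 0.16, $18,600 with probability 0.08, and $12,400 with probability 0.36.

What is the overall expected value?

$8,291.40

EV(A) = 0.3 × 8200 + 0.4 × 9200 + 0.2 × (-2400) + 0.1 × 6400 = 2460 + 3680 − 480 + 640 = 6300
EV(B) = 0.55 × 16800 + 0.1 × (-1400) + 0.35 × 4700 = 9240 − 140 + 1645 = 10745
EV(C) = 0.4 × 4600 + 0.16 × 7900 + 0.08 × 18600 + 0.36 × 12400 = 1840 + 1264 + 1488 + 4464 = 9056
Overall = 0.4 × 6300 + 0.2 × 10745 + 0.4 × 9056 = 2520 + 2149 + 3622.4 = 8291.4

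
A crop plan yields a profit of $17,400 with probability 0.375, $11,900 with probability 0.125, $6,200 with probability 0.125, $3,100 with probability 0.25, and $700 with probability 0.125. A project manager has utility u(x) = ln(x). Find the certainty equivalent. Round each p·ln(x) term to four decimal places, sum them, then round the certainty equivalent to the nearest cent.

E[u] = 0.375·ln(17400) + 0.125·ln(11900) + 0.125·ln(6200) + 0.25·ln(3100) + 0.125·ln(700) = 3.6616 + 1.1730 + 1.0915 + 2.0098 + 0.8189 = 8.7548
CE = e^8.7548 ≈ 6341.05

$6,341.05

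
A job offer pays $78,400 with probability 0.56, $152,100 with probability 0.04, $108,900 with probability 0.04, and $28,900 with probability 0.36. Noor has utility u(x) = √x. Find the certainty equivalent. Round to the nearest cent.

$60,910.24

E[u] = 0.56·√78400 + 0.04·√152100 + 0.04·√108900 + 0.36·√28900 = 0.56·280 + 0.04·390 + 0.04·330 + 0.36·170 = 246.8
CE = (246.8)² = 60910.24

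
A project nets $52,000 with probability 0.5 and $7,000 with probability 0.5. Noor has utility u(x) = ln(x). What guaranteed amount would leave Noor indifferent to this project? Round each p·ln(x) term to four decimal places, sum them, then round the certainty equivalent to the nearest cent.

$19,078.17

E[u] = 0.5·ln(52000) + 0.5·ln(7000) = 5.4295 + 4.4268 = 9.8563
CE = e^9.8563 ≈ 19078.17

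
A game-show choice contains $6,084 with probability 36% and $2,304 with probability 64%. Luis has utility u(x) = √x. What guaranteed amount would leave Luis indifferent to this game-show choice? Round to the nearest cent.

E[u] = 0.36·√6084 + 0.64·√2304 = 0.36·78 + 0.64·48 = 58.8
CE = (58.8)² = 3457.44

$3,457.44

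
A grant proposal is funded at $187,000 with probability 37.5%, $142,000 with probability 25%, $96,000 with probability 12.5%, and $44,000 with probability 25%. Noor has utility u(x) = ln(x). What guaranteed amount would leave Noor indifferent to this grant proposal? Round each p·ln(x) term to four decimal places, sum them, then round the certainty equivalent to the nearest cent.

$111,859.62

E[u] = 0.375·ln(187000) + 0.25·ln(142000) + 0.125·ln(96000) + 0.25·ln(44000) = 4.5521 + 2.9659 + 1.4340 + 2.6730 = 11.6250
CE = e^11.6250 ≈ 111859.62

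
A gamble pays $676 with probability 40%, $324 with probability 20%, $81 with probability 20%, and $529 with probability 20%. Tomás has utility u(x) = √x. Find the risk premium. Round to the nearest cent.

E[u] = 0.4·√676 + 0.2·√324 + 0.2·√81 + 0.2·√529 = 0.4·26 + 0.2·18 + 0.2·9 + 0.2·23 = 20.4
CE = (20.4)² = 416.16
Risk premium = EV − CE = 457.2 − 416.16 = 41.04

$41.04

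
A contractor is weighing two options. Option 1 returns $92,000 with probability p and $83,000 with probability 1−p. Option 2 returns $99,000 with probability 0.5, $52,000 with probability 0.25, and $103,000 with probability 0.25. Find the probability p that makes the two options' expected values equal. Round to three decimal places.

EV(Option 2) = 0.5 × 99000 + 0.25 × 52000 + 0.25 × 103000 = 49500 + 13000 + 25750 = 88250
p·92000 + (1−p)·83000 = 88250
9000p + 83000 = 88250
p = (88250 − 83000) / 9000

p = 0.583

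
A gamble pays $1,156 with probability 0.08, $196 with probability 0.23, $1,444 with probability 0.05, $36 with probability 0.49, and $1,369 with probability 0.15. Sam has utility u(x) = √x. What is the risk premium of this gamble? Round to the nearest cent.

$166.08

E[u] = 0.08·√1156 + 0.23·√196 + 0.05·√1444 + 0.49·√36 + 0.15·√1369 = 0.08·34 + 0.23·14 + 0.05·38 + 0.49·6 + 0.15·37 = 16.33
CE = (16.33)² = 266.6689
Risk premium = EV − CE = 432.75 − 266.6689 = 166.0811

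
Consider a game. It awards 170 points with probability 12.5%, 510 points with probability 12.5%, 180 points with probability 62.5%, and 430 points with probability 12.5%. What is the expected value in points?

251.25 points

EV = 0.125 × 170 + 0.125 × 510 + 0.625 × 180 + 0.125 × 430 = 21.25 + 63.75 + 112.5 + 53.75 = 251.25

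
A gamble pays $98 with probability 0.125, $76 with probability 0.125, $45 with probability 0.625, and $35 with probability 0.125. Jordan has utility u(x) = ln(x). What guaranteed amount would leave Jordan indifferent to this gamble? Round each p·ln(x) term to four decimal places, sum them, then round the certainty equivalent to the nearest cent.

$51.32

E[u] = 0.125·ln(98) + 0.125·ln(76) + 0.625·ln(45) + 0.125·ln(35) = 0.5731 + 0.5413 + 2.3792 + 0.4444 = 3.9380
CE = e^3.9380 ≈ 51.32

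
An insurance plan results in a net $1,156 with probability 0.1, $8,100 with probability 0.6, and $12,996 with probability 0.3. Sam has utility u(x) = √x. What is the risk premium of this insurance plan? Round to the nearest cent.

$483.84

E[u] = 0.1·√1156 + 0.6·√8100 + 0.3·√12996 = 0.1·34 + 0.6·90 + 0.3·114 = 91.6
CE = (91.6)² = 8390.56
Risk premium = EV − CE = 8874.4 − 8390.56 = 483.84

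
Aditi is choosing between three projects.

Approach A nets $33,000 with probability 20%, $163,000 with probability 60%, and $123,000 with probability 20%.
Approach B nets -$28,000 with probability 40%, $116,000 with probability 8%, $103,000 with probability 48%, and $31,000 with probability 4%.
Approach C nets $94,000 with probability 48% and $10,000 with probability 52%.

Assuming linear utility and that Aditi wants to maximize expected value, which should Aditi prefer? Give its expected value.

Approach A ($129,000)

Approach A = 0.2 × 33000 + 0.6 × 163000 + 0.2 × 123000 = 6600 + 97800 + 24600 = 129000
Approach B = 0.4 × (-28000) + 0.08 × 116000 + 0.48 × 103000 + 0.04 × 31000 = -11200 + 9280 + 49440 + 1240 = 48760
Approach C = 0.48 × 94000 + 0.52 × 10000 = 45120 + 5200 = 50320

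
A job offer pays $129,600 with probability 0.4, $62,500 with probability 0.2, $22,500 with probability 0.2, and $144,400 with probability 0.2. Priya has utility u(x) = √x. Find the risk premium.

E[u] = 0.4·√129600 + 0.2·√62500 + 0.2·√22500 + 0.2·√144400 = 0.4·360 + 0.2·250 + 0.2·150 + 0.2·380 = 300
CE = (300)² = 90000
Risk premium = EV − CE = 97720 − 90000 = 7720

$7,720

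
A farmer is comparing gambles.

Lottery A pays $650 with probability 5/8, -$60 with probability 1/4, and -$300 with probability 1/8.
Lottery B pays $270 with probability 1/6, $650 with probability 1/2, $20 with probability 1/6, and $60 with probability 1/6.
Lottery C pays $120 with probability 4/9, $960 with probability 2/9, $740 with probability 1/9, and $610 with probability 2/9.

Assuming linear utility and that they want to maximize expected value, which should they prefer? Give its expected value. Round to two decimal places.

Lottery A = 5/8 × 650 + 1/4 × (-60) + 1/8 × (-300) = 406.25 − 15 − 37.5 = 353.75
Lottery B = 1/6 × 270 + 1/2 × 650 + 1/6 × 20 + 1/6 × 60 = 45 + 325 + 3.3333 + 10 = 383.3333
Lottery C = 4/9 × 120 + 2/9 × 960 + 1/9 × 740 + 2/9 × 610 = 53.3333 + 213.3333 + 82.2222 + 135.5556 = 484.4444

Lottery C ($484.44)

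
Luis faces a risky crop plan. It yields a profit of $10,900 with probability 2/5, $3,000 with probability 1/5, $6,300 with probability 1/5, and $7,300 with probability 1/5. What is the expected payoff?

$7,680

EV = 2/5 × 10900 + 1/5 × 3000 + 1/5 × 6300 + 1/5 × 7300 = 4360 + 600 + 1260 + 1460 = 7680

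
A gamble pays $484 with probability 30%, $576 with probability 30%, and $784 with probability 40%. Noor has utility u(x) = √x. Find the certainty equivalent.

E[u] = 0.3·√484 + 0.3·√576 + 0.4·√784 = 0.3·22 + 0.3·24 + 0.4·28 = 25
CE = (25)² = 625

$625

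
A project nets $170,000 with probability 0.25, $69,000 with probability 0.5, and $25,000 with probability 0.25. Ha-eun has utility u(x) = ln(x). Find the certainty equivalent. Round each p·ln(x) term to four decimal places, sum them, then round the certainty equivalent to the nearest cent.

$67,070.53

E[u] = 0.25·ln(170000) + 0.5·ln(69000) + 0.25·ln(25000) = 3.0109 + 5.5709 + 2.5317 = 11.1135
CE = e^11.1135 ≈ 67070.53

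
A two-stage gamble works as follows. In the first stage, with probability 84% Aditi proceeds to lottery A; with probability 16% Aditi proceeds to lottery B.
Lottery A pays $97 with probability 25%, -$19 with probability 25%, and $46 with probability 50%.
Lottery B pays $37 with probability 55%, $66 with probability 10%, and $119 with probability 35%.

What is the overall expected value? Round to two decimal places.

$46.68

EV(A) = 0.25 × 97 + 0.25 × (-19) + 0.5 × 46 = 24.25 − 4.75 + 23 = 42.5
EV(B) = 0.55 × 37 + 0.1 × 66 + 0.35 × 119 = 20.35 + 6.6 + 41.65 = 68.6
Overall = 0.84 × 42.5 + 0.16 × 68.6 = 35.7 + 10.976 = 46.676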